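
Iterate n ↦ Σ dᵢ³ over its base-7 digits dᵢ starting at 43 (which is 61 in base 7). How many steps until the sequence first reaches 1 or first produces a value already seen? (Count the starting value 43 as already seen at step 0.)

43 = (6,1)_7 → 6³ + 1³ = 217
217 = (4,3,0)_7 → 4³ + 3³ + 0³ = 91
91 = (1,6,0)_7 → 1³ + 6³ + 0³ = 217  — 217 repeats.
That took 3 steps.

3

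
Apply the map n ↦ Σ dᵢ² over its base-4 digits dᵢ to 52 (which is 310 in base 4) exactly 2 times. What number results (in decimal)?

52 = (3,1,0)_4 → 3² + 1² + 0² = 9 + 1 + 0 = 10
10 = (2,2)_4 → 2² + 2² = 4 + 4 = 8

8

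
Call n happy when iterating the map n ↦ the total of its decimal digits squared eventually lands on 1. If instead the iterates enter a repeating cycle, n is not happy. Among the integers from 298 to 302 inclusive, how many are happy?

2

298: 298 → 149 → 98 → 145 → 42 → 20 → 4 → 16 → 37 → 58 → 89 → 145  (repeats 145)
299: 299 → 166 → 73 → 58 → 89 → 145 → 42 → 20 → 4 → 16 → 37 → 58  (repeats 58)
300: 300 → 9 → 81 → 65 → 61 → 37 → 58 → 89 → 145 → 42 → 20 → 4 → 16 → 37  (repeats 37)
301: 301 → 10 → 1  (reaches 1)
302: 302 → 13 → 10 → 1  (reaches 1)
happy: 301, 302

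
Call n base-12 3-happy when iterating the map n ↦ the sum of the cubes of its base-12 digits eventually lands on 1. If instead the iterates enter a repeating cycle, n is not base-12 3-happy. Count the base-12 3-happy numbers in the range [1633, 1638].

1633: 1633 → 1396 → 1305 → 1458 → 1217 → 762 → 368 → 736 → 190 → 1028 → 856 → 1520 → 1728 → 1  — base-12 3-happy
1634: 1634 → 1403 → 2572 → 1190 → 547 → 1099 → 1029 → 1073 → 593 → 190 → 1028 → 856 → 1520 → 1728 → 1  — base-12 3-happy
1635: 1635 → 1422 → 1945 → 219 → 244 → 577 → 65 → 250 → 1513 → 1217 → 762 → 368 → 736 → 190 → 1028 → 856 → 1520 → 1728 → 1  — base-12 3-happy
1636: 1636 → 1459 → 1344 → 793 → 342 → 288 → 8 → 512 → 755 → 1464 → 1008 → 343 → 415 → 1351 → 1136 → 1855 → 1344  — not base-12 3-happy
1637: 1637 → 1520 → 1728 → 1  — base-12 3-happy
1638: 1638 → 1611 → 1366 → 1854 → 1217 → 762 → 368 → 736 → 190 → 1028 → 856 → 1520 → 1728 → 1  — base-12 3-happy
base-12 3-happy: 1633, 1634, 1635, 1637, 1638

5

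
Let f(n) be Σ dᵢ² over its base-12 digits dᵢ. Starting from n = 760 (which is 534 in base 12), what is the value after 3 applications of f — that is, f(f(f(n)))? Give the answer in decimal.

65

760 = (5,3,4)_12 → 5² + 3² + 4² = 25 + 9 + 16 = 50
50 = (4,2)_12 → 4² + 2² = 16 + 4 = 20
20 = (1,8)_12 → 1² + 8² = 1 + 64 = 65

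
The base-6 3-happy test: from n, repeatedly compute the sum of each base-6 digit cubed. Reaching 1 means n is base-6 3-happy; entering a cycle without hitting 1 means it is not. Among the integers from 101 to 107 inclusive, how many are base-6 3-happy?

101: 101 → 197 → 258 → 3 → 27 → 91 → 36 → 1  — base-6 3-happy
102: 102 → 133 → 92 → 43 → 3 → 27 → 91 → 36 → 1  — base-6 3-happy
103: 103 → 134 → 99 → 99  — not base-6 3-happy
104: 104 → 141 → 179 → 314 → 81 → 36 → 1  — base-6 3-happy
105: 105 → 160 → 136 → 155 → 190 → 190  — not base-6 3-happy
106: 106 → 197 → 258 → 3 → 27 → 91 → 36 → 1  — base-6 3-happy
107: 107 → 258 → 3 → 27 → 91 → 36 → 1  — base-6 3-happy
base-6 3-happy: 101, 102, 104, 106, 107

5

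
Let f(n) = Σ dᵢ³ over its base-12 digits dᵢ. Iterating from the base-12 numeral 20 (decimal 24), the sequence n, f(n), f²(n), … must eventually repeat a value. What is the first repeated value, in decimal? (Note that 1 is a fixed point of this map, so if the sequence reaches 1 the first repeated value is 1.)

8

24 = (2,0)_12 → 2³ + 0³ = 8 + 0 = 8
8 = (8)_12 → 8³ = 512
512 = (3,6,8)_12 → 3³ + 6³ + 8³ = 27 + 216 + 512 = 755
755 = (5,2,11)_12 → 5³ + 2³ + 11³ = 125 + 8 + 1331 = 1464
1464 = (10,2,0)_12 → 10³ + 2³ + 0³ = 1000 + 8 + 0 = 1008
1008 = (7,0,0)_12 → 7³ + 0³ + 0³ = 343 + 0 + 0 = 343
343 = (2,4,7)_12 → 2³ + 4³ + 7³ = 8 + 64 + 343 = 415
415 = (2,10,7)_12 → 2³ + 10³ + 7³ = 8 + 1000 + 343 = 1351
1351 = (9,4,7)_12 → 9³ + 4³ + 7³ = 729 + 64 + 343 = 1136
1136 = (7,10,8)_12 → 7³ + 10³ + 8³ = 343 + 1000 + 512 = 1855
1855 = (1,0,10,7)_12 → 1³ + 0³ + 10³ + 7³ = 1 + 0 + 1000 + 343 = 1344
1344 = (9,4,0)_12 → 9³ + 4³ + 0³ = 729 + 64 + 0 = 793
793 = (5,6,1)_12 → 5³ + 6³ + 1³ = 125 + 216 + 1 = 342
342 = (2,4,6)_12 → 2³ + 4³ + 6³ = 8 + 64 + 216 = 288
288 = (2,0,0)_12 → 2³ + 0³ + 0³ = 8 + 0 + 0 = 8  — 8 already appeared earlier.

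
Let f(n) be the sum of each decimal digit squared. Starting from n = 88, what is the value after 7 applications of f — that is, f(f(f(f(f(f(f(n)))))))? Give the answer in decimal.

88 → 8² + 8² = 128
128 → 1² + 2² + 8² = 69
69 → 6² + 9² = 117
117 → 1² + 1² + 7² = 51
51 → 5² + 1² = 26
26 → 2² + 6² = 40
40 → 4² + 0² = 16

16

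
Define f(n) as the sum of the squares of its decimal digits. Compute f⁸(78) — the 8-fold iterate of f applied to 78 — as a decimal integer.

89

78 → 113
113 → 11
11 → 2
2 → 4
4 → 16
16 → 37
37 → 58
58 → 89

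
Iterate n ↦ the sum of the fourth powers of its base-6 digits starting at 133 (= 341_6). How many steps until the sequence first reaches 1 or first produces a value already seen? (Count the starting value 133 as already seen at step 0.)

133 = (3,4,1)_6 → 3⁴ + 4⁴ + 1⁴ = 338
338 = (1,3,2,2)_6 → 1⁴ + 3⁴ + 2⁴ + 2⁴ = 114
114 = (3,1,0)_6 → 3⁴ + 1⁴ + 0⁴ = 82
82 = (2,1,4)_6 → 2⁴ + 1⁴ + 4⁴ = 273
273 = (1,1,3,3)_6 → 1⁴ + 1⁴ + 3⁴ + 3⁴ = 164
164 = (4,3,2)_6 → 4⁴ + 3⁴ + 2⁴ = 353
353 = (1,3,4,5)_6 → 1⁴ + 3⁴ + 4⁴ + 5⁴ = 963
963 = (4,2,4,3)_6 → 4⁴ + 2⁴ + 4⁴ + 3⁴ = 609
609 = (2,4,5,3)_6 → 2⁴ + 4⁴ + 5⁴ + 3⁴ = 978
978 = (4,3,1,0)_6 → 4⁴ + 3⁴ + 1⁴ + 0⁴ = 338  — 338 repeats.
That took 10 steps.

10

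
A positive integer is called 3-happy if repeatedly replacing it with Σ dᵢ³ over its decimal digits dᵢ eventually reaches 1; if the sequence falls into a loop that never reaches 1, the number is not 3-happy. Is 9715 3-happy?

3-happy

9715 → 9³ + 7³ + 1³ + 5³ = 729 + 343 + 1 + 125 = 1198
1198 → 1³ + 1³ + 9³ + 8³ = 1 + 1 + 729 + 512 = 1243
1243 → 1³ + 2³ + 4³ + 3³ = 1 + 8 + 64 + 27 = 100
100 → 1³ + 0³ + 0³ = 1 + 0 + 0 = 1  — reached 1.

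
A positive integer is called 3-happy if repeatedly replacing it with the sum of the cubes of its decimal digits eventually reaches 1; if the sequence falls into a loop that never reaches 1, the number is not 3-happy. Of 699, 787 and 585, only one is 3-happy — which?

787

699: 699 → 1674 → 624 → 288 → 1032 → 36 → 243 → 99 → 1458 → 702 → 351 → 153 → 153  — repeats 153 (not 3-happy)
787: 787 → 1198 → 1243 → 100 → 1  — reaches 1 (3-happy)
585: 585 → 762 → 567 → 684 → 792 → 1080 → 513 → 153 → 153  — repeats 153 (not 3-happy)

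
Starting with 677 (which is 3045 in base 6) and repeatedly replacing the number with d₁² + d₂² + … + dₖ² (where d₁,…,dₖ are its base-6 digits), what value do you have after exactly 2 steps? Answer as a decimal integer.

9

677 = (3,0,4,5)_6 → 3² + 0² + 4² + 5² = 50
50 = (1,2,2)_6 → 1² + 2² + 2² = 9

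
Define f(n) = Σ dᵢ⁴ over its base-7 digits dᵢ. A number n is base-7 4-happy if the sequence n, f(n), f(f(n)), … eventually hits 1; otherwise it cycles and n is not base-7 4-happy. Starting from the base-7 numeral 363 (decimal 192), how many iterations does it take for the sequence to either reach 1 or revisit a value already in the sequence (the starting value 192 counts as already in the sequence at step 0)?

7

192 = (3,6,3)_7 → 3⁴ + 6⁴ + 3⁴ = 81 + 1296 + 81 = 1458
1458 = (4,1,5,2)_7 → 4⁴ + 1⁴ + 5⁴ + 2⁴ = 256 + 1 + 625 + 16 = 898
898 = (2,4,2,2)_7 → 2⁴ + 4⁴ + 2⁴ + 2⁴ = 16 + 256 + 16 + 16 = 304
304 = (6,1,3)_7 → 6⁴ + 1⁴ + 3⁴ = 1296 + 1 + 81 = 1378
1378 = (4,0,0,6)_7 → 4⁴ + 0⁴ + 0⁴ + 6⁴ = 256 + 0 + 0 + 1296 = 1552
1552 = (4,3,4,5)_7 → 4⁴ + 3⁴ + 4⁴ + 5⁴ = 256 + 81 + 256 + 625 = 1218
1218 = (3,3,6,0)_7 → 3⁴ + 3⁴ + 6⁴ + 0⁴ = 81 + 81 + 1296 + 0 = 1458  — 1458 repeats.
That took 7 steps.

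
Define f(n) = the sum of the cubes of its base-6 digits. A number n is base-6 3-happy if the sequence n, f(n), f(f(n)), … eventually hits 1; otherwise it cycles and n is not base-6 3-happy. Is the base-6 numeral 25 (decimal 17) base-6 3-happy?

base-6 3-happy

17 = (2,5)_6 → 2³ + 5³ = 133
133 = (3,4,1)_6 → 3³ + 4³ + 1³ = 92
92 = (2,3,2)_6 → 2³ + 3³ + 2³ = 43
43 = (1,1,1)_6 → 1³ + 1³ + 1³ = 3
3 = (3)_6 → 3³ = 27
27 = (4,3)_6 → 4³ + 3³ = 91
91 = (2,3,1)_6 → 2³ + 3³ + 1³ = 36
36 = (1,0,0)_6 → 1³ + 0³ + 0³ = 1  — reached 1.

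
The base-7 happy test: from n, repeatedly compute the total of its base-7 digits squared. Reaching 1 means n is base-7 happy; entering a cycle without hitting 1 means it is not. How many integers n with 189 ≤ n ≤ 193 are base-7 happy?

1

189: 189 → 45 → 45  (repeats 45)
190: 190 → 46 → 52 → 10 → 10  (repeats 10)
191: 191 → 49 → 1  (reaches 1)
192: 192 → 54 → 26 → 34 → 52 → 10 → 10  (repeats 10)
193: 193 → 61 → 27 → 45 → 45  (repeats 45)
base-7 happy: 191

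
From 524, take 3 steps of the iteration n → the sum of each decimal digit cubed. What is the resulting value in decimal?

524 → 197
197 → 1073
1073 → 371

371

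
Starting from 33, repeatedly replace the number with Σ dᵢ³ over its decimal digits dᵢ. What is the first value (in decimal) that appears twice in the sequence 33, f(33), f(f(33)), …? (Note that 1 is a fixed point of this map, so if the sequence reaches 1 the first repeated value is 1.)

33 → 3³ + 3³ = 54
54 → 5³ + 4³ = 189
189 → 1³ + 8³ + 9³ = 1242
1242 → 1³ + 2³ + 4³ + 2³ = 81
81 → 8³ + 1³ = 513
513 → 5³ + 1³ + 3³ = 153
153 → 1³ + 5³ + 3³ = 153  — 153 already appeared earlier.

153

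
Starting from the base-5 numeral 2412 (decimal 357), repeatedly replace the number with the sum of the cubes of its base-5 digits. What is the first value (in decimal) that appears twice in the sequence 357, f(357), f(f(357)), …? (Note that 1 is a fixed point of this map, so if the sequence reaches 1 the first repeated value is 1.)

357 = (2,4,1,2)_5 → 2³ + 4³ + 1³ + 2³ = 81
81 = (3,1,1)_5 → 3³ + 1³ + 1³ = 29
29 = (1,0,4)_5 → 1³ + 0³ + 4³ = 65
65 = (2,3,0)_5 → 2³ + 3³ + 0³ = 35
35 = (1,2,0)_5 → 1³ + 2³ + 0³ = 9
9 = (1,4)_5 → 1³ + 4³ = 65  — 65 already appeared earlier.

65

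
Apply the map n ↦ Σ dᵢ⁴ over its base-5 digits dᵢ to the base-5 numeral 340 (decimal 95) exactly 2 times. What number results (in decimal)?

95 = (3,4,0)_5 → 3⁴ + 4⁴ + 0⁴ = 337
337 = (2,3,2,2)_5 → 2⁴ + 3⁴ + 2⁴ + 2⁴ = 129

129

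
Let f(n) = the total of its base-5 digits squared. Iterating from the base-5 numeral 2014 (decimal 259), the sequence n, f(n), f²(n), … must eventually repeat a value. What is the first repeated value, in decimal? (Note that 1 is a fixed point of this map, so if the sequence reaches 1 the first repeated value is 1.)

13

259 = (2,0,1,4)_5 → 21
21 = (4,1)_5 → 17
17 = (3,2)_5 → 13
13 = (2,3)_5 → 13  — 13 already appeared earlier.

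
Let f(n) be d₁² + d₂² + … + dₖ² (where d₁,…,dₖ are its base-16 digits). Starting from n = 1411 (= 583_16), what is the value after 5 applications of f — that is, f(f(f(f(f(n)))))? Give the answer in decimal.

4

1411 = (5,8,3)_16 → 5² + 8² + 3² = 98
98 = (6,2)_16 → 6² + 2² = 40
40 = (2,8)_16 → 2² + 8² = 68
68 = (4,4)_16 → 4² + 4² = 32
32 = (2,0)_16 → 2² + 0² = 4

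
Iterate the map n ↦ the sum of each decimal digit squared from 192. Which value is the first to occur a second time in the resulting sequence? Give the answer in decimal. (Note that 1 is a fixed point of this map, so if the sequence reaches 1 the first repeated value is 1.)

192 → 1² + 9² + 2² = 86
86 → 8² + 6² = 100
100 → 1² + 0² + 0² = 1  — reached the fixed point 1.
1 → 1, so 1 is the first repeated value.

1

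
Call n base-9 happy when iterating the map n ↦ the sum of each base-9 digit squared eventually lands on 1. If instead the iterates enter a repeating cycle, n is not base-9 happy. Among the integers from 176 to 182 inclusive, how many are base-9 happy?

176: 176 → 30 → 18 → 4 → 16 → 50 → 50  — not base-9 happy
177: 177 → 41 → 41  — not base-9 happy
178: 178 → 54 → 36 → 16 → 50 → 50  — not base-9 happy
179: 179 → 69 → 85 → 17 → 65 → 53 → 89 → 65  — not base-9 happy
180: 180 → 8 → 64 → 50 → 50  — not base-9 happy
181: 181 → 9 → 1  — base-9 happy
182: 182 → 12 → 10 → 2 → 4 → 16 → 50 → 50  — not base-9 happy
base-9 happy: 181

1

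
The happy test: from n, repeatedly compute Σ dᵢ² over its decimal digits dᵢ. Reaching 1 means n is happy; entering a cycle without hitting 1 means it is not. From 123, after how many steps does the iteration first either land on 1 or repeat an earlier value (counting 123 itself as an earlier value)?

123 → 1² + 2² + 3² = 1 + 4 + 9 = 14
14 → 1² + 4² = 1 + 16 = 17
17 → 1² + 7² = 1 + 49 = 50
50 → 5² + 0² = 25 + 0 = 25
25 → 2² + 5² = 4 + 25 = 29
29 → 2² + 9² = 4 + 81 = 85
85 → 8² + 5² = 64 + 25 = 89
89 → 8² + 9² = 64 + 81 = 145
145 → 1² + 4² + 5² = 1 + 16 + 25 = 42
42 → 4² + 2² = 16 + 4 = 20
20 → 2² + 0² = 4 + 0 = 4
4 → 4² = 16
16 → 1² + 6² = 1 + 36 = 37
37 → 3² + 7² = 9 + 49 = 58
58 → 5² + 8² = 25 + 64 = 89  — 89 repeats.
That took 15 steps.

15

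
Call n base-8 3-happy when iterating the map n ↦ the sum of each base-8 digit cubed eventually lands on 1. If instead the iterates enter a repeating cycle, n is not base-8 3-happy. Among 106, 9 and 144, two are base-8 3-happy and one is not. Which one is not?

106: 106 → 134 → 224 → 91 → 55 → 559 → 469 → 476 → 434 → 440 → 559  — repeats 559 (not base-8 3-happy)
9: 9 → 2 → 8 → 1  — reaches 1 (base-8 3-happy)
144: 144 → 16 → 8 → 1  — reaches 1 (base-8 3-happy)

106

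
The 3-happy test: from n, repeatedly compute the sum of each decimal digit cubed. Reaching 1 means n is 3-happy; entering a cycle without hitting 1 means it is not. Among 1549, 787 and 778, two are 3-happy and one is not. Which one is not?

1549

1549: 1549 → 919 → 1459 → 919  — repeats 919 (not 3-happy)
787: 787 → 1198 → 1243 → 100 → 1  — reaches 1 (3-happy)
778: 778 → 1198 → 1243 → 100 → 1  — reaches 1 (3-happy)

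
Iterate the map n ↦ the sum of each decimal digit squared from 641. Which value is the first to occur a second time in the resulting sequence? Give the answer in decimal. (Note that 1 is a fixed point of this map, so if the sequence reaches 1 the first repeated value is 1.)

89

641 → 6² + 4² + 1² = 36 + 16 + 1 = 53
53 → 5² + 3² = 25 + 9 = 34
34 → 3² + 4² = 9 + 16 = 25
25 → 2² + 5² = 4 + 25 = 29
29 → 2² + 9² = 4 + 81 = 85
85 → 8² + 5² = 64 + 25 = 89
89 → 8² + 9² = 64 + 81 = 145
145 → 1² + 4² + 5² = 1 + 16 + 25 = 42
42 → 4² + 2² = 16 + 4 = 20
20 → 2² + 0² = 4 + 0 = 4
4 → 4² = 16
16 → 1² + 6² = 1 + 36 = 37
37 → 3² + 7² = 9 + 49 = 58
58 → 5² + 8² = 25 + 64 = 89  — 89 already appeared earlier.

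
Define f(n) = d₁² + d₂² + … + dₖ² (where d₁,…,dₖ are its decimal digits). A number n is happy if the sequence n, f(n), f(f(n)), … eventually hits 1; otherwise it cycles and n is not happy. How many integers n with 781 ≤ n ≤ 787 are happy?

1

781: 781 → 114 → 18 → 65 → 61 → 37 → 58 → 89 → 145 → 42 → 20 → 4 → 16 → 37  — not happy
782: 782 → 117 → 51 → 26 → 40 → 16 → 37 → 58 → 89 → 145 → 42 → 20 → 4 → 16  — not happy
783: 783 → 122 → 9 → 81 → 65 → 61 → 37 → 58 → 89 → 145 → 42 → 20 → 4 → 16 → 37  — not happy
784: 784 → 129 → 86 → 100 → 1  — happy
785: 785 → 138 → 74 → 65 → 61 → 37 → 58 → 89 → 145 → 42 → 20 → 4 → 16 → 37  — not happy
786: 786 → 149 → 98 → 145 → 42 → 20 → 4 → 16 → 37 → 58 → 89 → 145  — not happy
787: 787 → 162 → 41 → 17 → 50 → 25 → 29 → 85 → 89 → 145 → 42 → 20 → 4 → 16 → 37 → 58 → 89  — not happy
happy: 784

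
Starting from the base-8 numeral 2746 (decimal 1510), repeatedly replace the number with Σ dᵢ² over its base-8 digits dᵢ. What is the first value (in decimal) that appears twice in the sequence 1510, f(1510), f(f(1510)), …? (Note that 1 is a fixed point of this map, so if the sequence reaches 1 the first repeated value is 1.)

1510 = (2,7,4,6)_8 → 2² + 7² + 4² + 6² = 105
105 = (1,5,1)_8 → 1² + 5² + 1² = 27
27 = (3,3)_8 → 3² + 3² = 18
18 = (2,2)_8 → 2² + 2² = 8
8 = (1,0)_8 → 1² + 0² = 1  — reached the fixed point 1.
1 → 1, so 1 is the first repeated value.

1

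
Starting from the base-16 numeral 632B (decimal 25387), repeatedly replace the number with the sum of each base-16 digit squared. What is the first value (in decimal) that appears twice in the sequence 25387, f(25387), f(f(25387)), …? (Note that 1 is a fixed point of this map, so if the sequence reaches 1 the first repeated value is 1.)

169

25387 = (6,3,2,11)_16 → 6² + 3² + 2² + 11² = 36 + 9 + 4 + 121 = 170
170 = (10,10)_16 → 10² + 10² = 100 + 100 = 200
200 = (12,8)_16 → 12² + 8² = 144 + 64 = 208
208 = (13,0)_16 → 13² + 0² = 169 + 0 = 169
169 = (10,9)_16 → 10² + 9² = 100 + 81 = 181
181 = (11,5)_16 → 11² + 5² = 121 + 25 = 146
146 = (9,2)_16 → 9² + 2² = 81 + 4 = 85
85 = (5,5)_16 → 5² + 5² = 25 + 25 = 50
50 = (3,2)_16 → 3² + 2² = 9 + 4 = 13
13 = (13)_16 → 13² = 169  — 169 already appeared earlier.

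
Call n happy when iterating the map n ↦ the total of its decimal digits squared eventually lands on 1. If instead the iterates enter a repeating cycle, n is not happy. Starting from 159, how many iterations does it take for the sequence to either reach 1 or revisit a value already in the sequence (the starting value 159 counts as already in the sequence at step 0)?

14

159 → 1² + 5² + 9² = 1 + 25 + 81 = 107
107 → 1² + 0² + 7² = 1 + 0 + 49 = 50
50 → 5² + 0² = 25 + 0 = 25
25 → 2² + 5² = 4 + 25 = 29
29 → 2² + 9² = 4 + 81 = 85
85 → 8² + 5² = 64 + 25 = 89
89 → 8² + 9² = 64 + 81 = 145
145 → 1² + 4² + 5² = 1 + 16 + 25 = 42
42 → 4² + 2² = 16 + 4 = 20
20 → 2² + 0² = 4 + 0 = 4
4 → 4² = 16
16 → 1² + 6² = 1 + 36 = 37
37 → 3² + 7² = 9 + 49 = 58
58 → 5² + 8² = 25 + 64 = 89  — 89 repeats.
That took 14 steps.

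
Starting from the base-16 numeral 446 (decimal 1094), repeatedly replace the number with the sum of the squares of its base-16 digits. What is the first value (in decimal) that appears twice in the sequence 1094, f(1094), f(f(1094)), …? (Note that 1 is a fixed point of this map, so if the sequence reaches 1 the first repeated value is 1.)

1

1094 = (4,4,6)_16 → 4² + 4² + 6² = 68
68 = (4,4)_16 → 4² + 4² = 32
32 = (2,0)_16 → 2² + 0² = 4
4 = (4)_16 → 4² = 16
16 = (1,0)_16 → 1² + 0² = 1  — reached the fixed point 1.
1 → 1, so 1 is the first repeated value.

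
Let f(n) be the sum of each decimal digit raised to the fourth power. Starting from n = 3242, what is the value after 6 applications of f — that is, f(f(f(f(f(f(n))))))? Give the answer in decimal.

4514

3242 → 3⁴ + 2⁴ + 4⁴ + 2⁴ = 81 + 16 + 256 + 16 = 369
369 → 3⁴ + 6⁴ + 9⁴ = 81 + 1296 + 6561 = 7938
7938 → 7⁴ + 9⁴ + 3⁴ + 8⁴ = 2401 + 6561 + 81 + 4096 = 13139
13139 → 1⁴ + 3⁴ + 1⁴ + 3⁴ + 9⁴ = 1 + 81 + 1 + 81 + 6561 = 6725
6725 → 6⁴ + 7⁴ + 2⁴ + 5⁴ = 1296 + 2401 + 16 + 625 = 4338
4338 → 4⁴ + 3⁴ + 3⁴ + 8⁴ = 256 + 81 + 81 + 4096 = 4514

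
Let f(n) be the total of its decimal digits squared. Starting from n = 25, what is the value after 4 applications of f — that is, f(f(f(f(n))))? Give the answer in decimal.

145

25 → 29
29 → 85
85 → 89
89 → 145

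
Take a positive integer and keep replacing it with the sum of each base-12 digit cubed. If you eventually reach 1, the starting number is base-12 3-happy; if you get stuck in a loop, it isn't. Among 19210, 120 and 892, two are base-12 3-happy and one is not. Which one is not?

892

19210: 19210 → 2396 → 920 → 792 → 341 → 197 → 190 → 1028 → 856 → 1520 → 1728 → 1  — reaches 1 (base-12 3-happy)
120: 120 → 1000 → 1611 → 1366 → 1854 → 1217 → 762 → 368 → 736 → 190 → 1028 → 856 → 1520 → 1728 → 1  — reaches 1 (base-12 3-happy)
892: 892 → 288 → 8 → 512 → 755 → 1464 → 1008 → 343 → 415 → 1351 → 1136 → 1855 → 1344 → 793 → 342 → 288  — repeats 288 (not base-12 3-happy)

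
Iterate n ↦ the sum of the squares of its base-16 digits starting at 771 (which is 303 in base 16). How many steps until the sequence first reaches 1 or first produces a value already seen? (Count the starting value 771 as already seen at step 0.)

15

771 = (3,0,3)_16 → 18
18 = (1,2)_16 → 5
5 = (5)_16 → 25
25 = (1,9)_16 → 82
82 = (5,2)_16 → 29
29 = (1,13)_16 → 170
170 = (10,10)_16 → 200
200 = (12,8)_16 → 208
208 = (13,0)_16 → 169
169 = (10,9)_16 → 181
181 = (11,5)_16 → 146
146 = (9,2)_16 → 85
85 = (5,5)_16 → 50
50 = (3,2)_16 → 13
13 = (13)_16 → 169  — 169 repeats.
That took 15 steps.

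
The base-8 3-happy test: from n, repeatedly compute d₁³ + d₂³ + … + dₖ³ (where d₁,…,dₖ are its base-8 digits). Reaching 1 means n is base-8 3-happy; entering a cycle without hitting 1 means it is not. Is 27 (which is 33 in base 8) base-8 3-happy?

not base-8 3-happy

27 = (3,3)_8 → 3³ + 3³ = 54
54 = (6,6)_8 → 6³ + 6³ = 432
432 = (6,6,0)_8 → 6³ + 6³ + 0³ = 432  — 432 already seen; the sequence cycles without reaching 1.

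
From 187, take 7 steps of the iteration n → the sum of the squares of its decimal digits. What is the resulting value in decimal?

187 → 1² + 8² + 7² = 114
114 → 1² + 1² + 4² = 18
18 → 1² + 8² = 65
65 → 6² + 5² = 61
61 → 6² + 1² = 37
37 → 3² + 7² = 58
58 → 5² + 8² = 89

89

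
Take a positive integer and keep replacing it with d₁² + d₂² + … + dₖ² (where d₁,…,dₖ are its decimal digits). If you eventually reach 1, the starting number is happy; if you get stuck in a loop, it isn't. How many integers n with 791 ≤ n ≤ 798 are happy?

791: 791 → 131 → 11 → 2 → 4 → 16 → 37 → 58 → 89 → 145 → 42 → 20 → 4  — not happy
792: 792 → 134 → 26 → 40 → 16 → 37 → 58 → 89 → 145 → 42 → 20 → 4 → 16  — not happy
793: 793 → 139 → 91 → 82 → 68 → 100 → 1  — happy
794: 794 → 146 → 53 → 34 → 25 → 29 → 85 → 89 → 145 → 42 → 20 → 4 → 16 → 37 → 58 → 89  — not happy
795: 795 → 155 → 51 → 26 → 40 → 16 → 37 → 58 → 89 → 145 → 42 → 20 → 4 → 16  — not happy
796: 796 → 166 → 73 → 58 → 89 → 145 → 42 → 20 → 4 → 16 → 37 → 58  — not happy
797: 797 → 179 → 131 → 11 → 2 → 4 → 16 → 37 → 58 → 89 → 145 → 42 → 20 → 4  — not happy
798: 798 → 194 → 98 → 145 → 42 → 20 → 4 → 16 → 37 → 58 → 89 → 145  — not happy
happy: 793

1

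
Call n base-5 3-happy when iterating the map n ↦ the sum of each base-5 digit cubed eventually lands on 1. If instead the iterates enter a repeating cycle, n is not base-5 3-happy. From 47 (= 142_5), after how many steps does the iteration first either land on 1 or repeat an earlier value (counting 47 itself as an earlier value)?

9

47 = (1,4,2)_5 → 1³ + 4³ + 2³ = 73
73 = (2,4,3)_5 → 2³ + 4³ + 3³ = 99
99 = (3,4,4)_5 → 3³ + 4³ + 4³ = 155
155 = (1,1,1,0)_5 → 1³ + 1³ + 1³ + 0³ = 3
3 = (3)_5 → 3³ = 27
27 = (1,0,2)_5 → 1³ + 0³ + 2³ = 9
9 = (1,4)_5 → 1³ + 4³ = 65
65 = (2,3,0)_5 → 2³ + 3³ + 0³ = 35
35 = (1,2,0)_5 → 1³ + 2³ + 0³ = 9  — 9 repeats.
That took 9 steps.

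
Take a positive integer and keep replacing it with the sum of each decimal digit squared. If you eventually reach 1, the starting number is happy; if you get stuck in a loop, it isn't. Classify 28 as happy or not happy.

happy

28 → 68
68 → 100
100 → 1  — reached 1.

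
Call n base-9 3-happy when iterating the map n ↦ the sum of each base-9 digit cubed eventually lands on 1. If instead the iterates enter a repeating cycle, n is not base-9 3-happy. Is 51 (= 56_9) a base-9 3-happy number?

51 = (5,6)_9 → 5³ + 6³ = 125 + 216 = 341
341 = (4,1,8)_9 → 4³ + 1³ + 8³ = 64 + 1 + 512 = 577
577 = (7,1,1)_9 → 7³ + 1³ + 1³ = 343 + 1 + 1 = 345
345 = (4,2,3)_9 → 4³ + 2³ + 3³ = 64 + 8 + 27 = 99
99 = (1,2,0)_9 → 1³ + 2³ + 0³ = 1 + 8 + 0 = 9
9 = (1,0)_9 → 1³ + 0³ = 1 + 0 = 1  — reached 1.

base-9 3-happy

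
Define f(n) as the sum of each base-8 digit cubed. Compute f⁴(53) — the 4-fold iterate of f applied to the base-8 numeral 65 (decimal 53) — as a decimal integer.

2

53 = (6,5)_8 → 341
341 = (5,2,5)_8 → 258
258 = (4,0,2)_8 → 72
72 = (1,1,0)_8 → 2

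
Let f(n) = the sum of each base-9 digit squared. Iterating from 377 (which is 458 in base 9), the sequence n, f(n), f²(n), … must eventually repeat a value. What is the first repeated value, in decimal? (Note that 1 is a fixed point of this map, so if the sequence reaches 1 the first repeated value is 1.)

41

377 = (4,5,8)_9 → 4² + 5² + 8² = 105
105 = (1,2,6)_9 → 1² + 2² + 6² = 41
41 = (4,5)_9 → 4² + 5² = 41  — 41 already appeared earlier.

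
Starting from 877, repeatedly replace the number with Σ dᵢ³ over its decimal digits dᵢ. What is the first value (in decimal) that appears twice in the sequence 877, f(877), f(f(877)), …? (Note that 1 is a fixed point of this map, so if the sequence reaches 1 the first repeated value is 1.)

1

877 → 8³ + 7³ + 7³ = 512 + 343 + 343 = 1198
1198 → 1³ + 1³ + 9³ + 8³ = 1 + 1 + 729 + 512 = 1243
1243 → 1³ + 2³ + 4³ + 3³ = 1 + 8 + 64 + 27 = 100
100 → 1³ + 0³ + 0³ = 1 + 0 + 0 = 1  — reached the fixed point 1.
1 → 1, so 1 is the first repeated value.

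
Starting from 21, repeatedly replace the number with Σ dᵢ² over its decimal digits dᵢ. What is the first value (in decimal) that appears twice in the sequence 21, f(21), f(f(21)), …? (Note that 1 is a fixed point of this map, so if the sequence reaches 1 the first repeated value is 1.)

21 → 2² + 1² = 4 + 1 = 5
5 → 5² = 25
25 → 2² + 5² = 4 + 25 = 29
29 → 2² + 9² = 4 + 81 = 85
85 → 8² + 5² = 64 + 25 = 89
89 → 8² + 9² = 64 + 81 = 145
145 → 1² + 4² + 5² = 1 + 16 + 25 = 42
42 → 4² + 2² = 16 + 4 = 20
20 → 2² + 0² = 4 + 0 = 4
4 → 4² = 16
16 → 1² + 6² = 1 + 36 = 37
37 → 3² + 7² = 9 + 49 = 58
58 → 5² + 8² = 25 + 64 = 89  — 89 already appeared earlier.

89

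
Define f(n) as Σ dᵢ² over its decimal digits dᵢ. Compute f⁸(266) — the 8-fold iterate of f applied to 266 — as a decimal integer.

266 → 2² + 6² + 6² = 76
76 → 7² + 6² = 85
85 → 8² + 5² = 89
89 → 8² + 9² = 145
145 → 1² + 4² + 5² = 42
42 → 4² + 2² = 20
20 → 2² + 0² = 4
4 → 4² = 16

16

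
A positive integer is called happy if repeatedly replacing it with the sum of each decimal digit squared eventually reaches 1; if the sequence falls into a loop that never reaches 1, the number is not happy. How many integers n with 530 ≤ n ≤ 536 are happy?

1

530: 530 → 34 → 25 → 29 → 85 → 89 → 145 → 42 → 20 → 4 → 16 → 37 → 58 → 89  — not happy
531: 531 → 35 → 34 → 25 → 29 → 85 → 89 → 145 → 42 → 20 → 4 → 16 → 37 → 58 → 89  — not happy
532: 532 → 38 → 73 → 58 → 89 → 145 → 42 → 20 → 4 → 16 → 37 → 58  — not happy
533: 533 → 43 → 25 → 29 → 85 → 89 → 145 → 42 → 20 → 4 → 16 → 37 → 58 → 89  — not happy
534: 534 → 50 → 25 → 29 → 85 → 89 → 145 → 42 → 20 → 4 → 16 → 37 → 58 → 89  — not happy
535: 535 → 59 → 106 → 37 → 58 → 89 → 145 → 42 → 20 → 4 → 16 → 37  — not happy
536: 536 → 70 → 49 → 97 → 130 → 10 → 1  — happy
happy: 536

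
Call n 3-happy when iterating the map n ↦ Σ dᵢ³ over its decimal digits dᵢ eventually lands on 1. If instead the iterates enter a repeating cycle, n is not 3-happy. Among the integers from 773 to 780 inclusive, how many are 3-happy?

773: 773 → 713 → 371 → 371  (repeats 371)
774: 774 → 750 → 468 → 792 → 1080 → 513 → 153 → 153  (repeats 153)
775: 775 → 811 → 514 → 190 → 730 → 370 → 370  (repeats 370)
776: 776 → 902 → 737 → 713 → 371 → 371  (repeats 371)
777: 777 → 1029 → 738 → 882 → 1032 → 36 → 243 → 99 → 1458 → 702 → 351 → 153 → 153  (repeats 153)
778: 778 → 1198 → 1243 → 100 → 1  (reaches 1)
779: 779 → 1415 → 191 → 731 → 371 → 371  (repeats 371)
780: 780 → 855 → 762 → 567 → 684 → 792 → 1080 → 513 → 153 → 153  (repeats 153)
3-happy: 778

1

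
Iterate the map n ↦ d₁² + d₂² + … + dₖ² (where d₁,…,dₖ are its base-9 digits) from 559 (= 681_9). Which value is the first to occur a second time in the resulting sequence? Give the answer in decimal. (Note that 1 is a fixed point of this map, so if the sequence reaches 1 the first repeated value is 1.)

1

559 = (6,8,1)_9 → 6² + 8² + 1² = 101
101 = (1,2,2)_9 → 1² + 2² + 2² = 9
9 = (1,0)_9 → 1² + 0² = 1  — reached the fixed point 1.
1 → 1, so 1 is the first repeated value.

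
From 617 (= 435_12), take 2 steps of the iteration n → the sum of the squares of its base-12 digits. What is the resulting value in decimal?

20

617 = (4,3,5)_12 → 50
50 = (4,2)_12 → 20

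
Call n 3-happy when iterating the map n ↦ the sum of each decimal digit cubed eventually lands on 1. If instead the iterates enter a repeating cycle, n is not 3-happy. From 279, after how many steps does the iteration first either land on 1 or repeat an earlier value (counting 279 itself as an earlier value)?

4

279 → 2³ + 7³ + 9³ = 1080
1080 → 1³ + 0³ + 8³ + 0³ = 513
513 → 5³ + 1³ + 3³ = 153
153 → 1³ + 5³ + 3³ = 153  — 153 repeats.
That took 4 steps.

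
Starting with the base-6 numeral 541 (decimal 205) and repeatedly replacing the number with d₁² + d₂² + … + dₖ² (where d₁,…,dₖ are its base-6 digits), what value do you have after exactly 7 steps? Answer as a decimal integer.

5

205 = (5,4,1)_6 → 5² + 4² + 1² = 42
42 = (1,1,0)_6 → 1² + 1² + 0² = 2
2 = (2)_6 → 2² = 4
4 = (4)_6 → 4² = 16
16 = (2,4)_6 → 2² + 4² = 20
20 = (3,2)_6 → 3² + 2² = 13
13 = (2,1)_6 → 2² + 1² = 5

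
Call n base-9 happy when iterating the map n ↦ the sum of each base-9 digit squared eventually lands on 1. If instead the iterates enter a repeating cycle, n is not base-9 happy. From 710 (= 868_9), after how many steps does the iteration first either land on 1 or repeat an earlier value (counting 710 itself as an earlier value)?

710 = (8,6,8)_9 → 8² + 6² + 8² = 164
164 = (2,0,2)_9 → 2² + 0² + 2² = 8
8 = (8)_9 → 8² = 64
64 = (7,1)_9 → 7² + 1² = 50
50 = (5,5)_9 → 5² + 5² = 50  — 50 repeats.
That took 5 steps.

5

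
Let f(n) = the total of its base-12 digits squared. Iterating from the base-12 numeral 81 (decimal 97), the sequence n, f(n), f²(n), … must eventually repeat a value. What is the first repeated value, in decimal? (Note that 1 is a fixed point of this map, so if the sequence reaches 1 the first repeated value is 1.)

97 = (8,1)_12 → 65
65 = (5,5)_12 → 50
50 = (4,2)_12 → 20
20 = (1,8)_12 → 65  — 65 already appeared earlier.

65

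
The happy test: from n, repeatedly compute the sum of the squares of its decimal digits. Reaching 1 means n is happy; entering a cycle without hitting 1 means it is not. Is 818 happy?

818 → 8² + 1² + 8² = 129
129 → 1² + 2² + 9² = 86
86 → 8² + 6² = 100
100 → 1² + 0² + 0² = 1  — reached 1.

happy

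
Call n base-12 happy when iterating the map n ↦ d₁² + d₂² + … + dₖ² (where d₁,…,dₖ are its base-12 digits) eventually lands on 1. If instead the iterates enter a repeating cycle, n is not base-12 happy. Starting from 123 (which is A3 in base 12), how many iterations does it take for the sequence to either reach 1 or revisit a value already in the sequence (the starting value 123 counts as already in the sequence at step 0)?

123 = (10,3)_12 → 109
109 = (9,1)_12 → 82
82 = (6,10)_12 → 136
136 = (11,4)_12 → 137
137 = (11,5)_12 → 146
146 = (1,0,2)_12 → 5
5 = (5)_12 → 25
25 = (2,1)_12 → 5  — 5 repeats.
That took 8 steps.

8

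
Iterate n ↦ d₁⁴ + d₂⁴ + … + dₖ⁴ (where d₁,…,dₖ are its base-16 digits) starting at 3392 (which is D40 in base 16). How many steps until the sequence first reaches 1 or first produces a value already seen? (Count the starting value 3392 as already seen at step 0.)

3392 = (13,4,0)_16 → 13⁴ + 4⁴ + 0⁴ = 28561 + 256 + 0 = 28817
28817 = (7,0,9,1)_16 → 7⁴ + 0⁴ + 9⁴ + 1⁴ = 2401 + 0 + 6561 + 1 = 8963
8963 = (2,3,0,3)_16 → 2⁴ + 3⁴ + 0⁴ + 3⁴ = 16 + 81 + 0 + 81 = 178
178 = (11,2)_16 → 11⁴ + 2⁴ = 14641 + 16 = 14657
14657 = (3,9,4,1)_16 → 3⁴ + 9⁴ + 4⁴ + 1⁴ = 81 + 6561 + 256 + 1 = 6899
6899 = (1,10,15,3)_16 → 1⁴ + 10⁴ + 15⁴ + 3⁴ = 1 + 10000 + 50625 + 81 = 60707
60707 = (14,13,2,3)_16 → 14⁴ + 13⁴ + 2⁴ + 3⁴ = 38416 + 28561 + 16 + 81 = 67074
67074 = (1,0,6,0,2)_16 → 1⁴ + 0⁴ + 6⁴ + 0⁴ + 2⁴ = 1 + 0 + 1296 + 0 + 16 = 1313
1313 = (5,2,1)_16 → 5⁴ + 2⁴ + 1⁴ = 625 + 16 + 1 = 642
642 = (2,8,2)_16 → 2⁴ + 8⁴ + 2⁴ = 16 + 4096 + 16 = 4128
4128 = (1,0,2,0)_16 → 1⁴ + 0⁴ + 2⁴ + 0⁴ = 1 + 0 + 16 + 0 = 17
17 = (1,1)_16 → 1⁴ + 1⁴ = 1 + 1 = 2
2 = (2)_16 → 2⁴ = 16
16 = (1,0)_16 → 1⁴ + 0⁴ = 1 + 0 = 1  — reached 1.
That took 14 steps.

14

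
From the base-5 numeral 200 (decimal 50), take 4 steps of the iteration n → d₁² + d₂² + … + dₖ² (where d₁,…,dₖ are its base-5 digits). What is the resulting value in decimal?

4

50 = (2,0,0)_5 → 2² + 0² + 0² = 4 + 0 + 0 = 4
4 = (4)_5 → 4² = 16
16 = (3,1)_5 → 3² + 1² = 9 + 1 = 10
10 = (2,0)_5 → 2² + 0² = 4 + 0 = 4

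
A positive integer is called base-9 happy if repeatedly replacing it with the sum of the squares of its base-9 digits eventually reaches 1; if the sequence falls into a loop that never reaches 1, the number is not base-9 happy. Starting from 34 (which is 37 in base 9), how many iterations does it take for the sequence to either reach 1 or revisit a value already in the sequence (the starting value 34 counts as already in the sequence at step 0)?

5

34 = (3,7)_9 → 58
58 = (6,4)_9 → 52
52 = (5,7)_9 → 74
74 = (8,2)_9 → 68
68 = (7,5)_9 → 74  — 74 repeats.
That took 5 steps.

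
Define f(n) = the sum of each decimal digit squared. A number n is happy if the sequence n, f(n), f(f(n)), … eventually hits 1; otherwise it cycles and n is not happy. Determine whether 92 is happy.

92 → 85
85 → 89
89 → 145
145 → 42
42 → 20
20 → 4
4 → 16
16 → 37
37 → 58
58 → 89  — 89 already seen; the sequence cycles without reaching 1.

not happy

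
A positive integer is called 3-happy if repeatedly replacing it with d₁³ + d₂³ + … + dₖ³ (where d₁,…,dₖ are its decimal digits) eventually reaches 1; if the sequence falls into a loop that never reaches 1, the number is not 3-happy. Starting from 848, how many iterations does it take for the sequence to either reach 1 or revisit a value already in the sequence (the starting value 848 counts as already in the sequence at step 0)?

848 → 1088
1088 → 1025
1025 → 134
134 → 92
92 → 737
737 → 713
713 → 371
371 → 371  — 371 repeats.
That took 8 steps.

8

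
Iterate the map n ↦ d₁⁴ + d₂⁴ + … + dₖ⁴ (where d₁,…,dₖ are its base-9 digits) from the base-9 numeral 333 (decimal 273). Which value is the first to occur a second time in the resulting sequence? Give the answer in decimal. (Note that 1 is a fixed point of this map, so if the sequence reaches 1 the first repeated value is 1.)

1

273 = (3,3,3)_9 → 243
243 = (3,0,0)_9 → 81
81 = (1,0,0)_9 → 1  — reached the fixed point 1.
1 → 1, so 1 is the first repeated value.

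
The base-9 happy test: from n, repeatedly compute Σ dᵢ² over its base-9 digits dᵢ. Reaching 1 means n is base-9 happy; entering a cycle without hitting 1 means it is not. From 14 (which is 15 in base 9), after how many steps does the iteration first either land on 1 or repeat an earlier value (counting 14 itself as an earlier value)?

4

14 = (1,5)_9 → 1² + 5² = 1 + 25 = 26
26 = (2,8)_9 → 2² + 8² = 4 + 64 = 68
68 = (7,5)_9 → 7² + 5² = 49 + 25 = 74
74 = (8,2)_9 → 8² + 2² = 64 + 4 = 68  — 68 repeats.
That took 4 steps.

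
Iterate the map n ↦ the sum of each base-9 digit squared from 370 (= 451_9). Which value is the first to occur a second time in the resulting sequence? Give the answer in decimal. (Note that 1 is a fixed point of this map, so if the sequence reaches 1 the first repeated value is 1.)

370 = (4,5,1)_9 → 4² + 5² + 1² = 16 + 25 + 1 = 42
42 = (4,6)_9 → 4² + 6² = 16 + 36 = 52
52 = (5,7)_9 → 5² + 7² = 25 + 49 = 74
74 = (8,2)_9 → 8² + 2² = 64 + 4 = 68
68 = (7,5)_9 → 7² + 5² = 49 + 25 = 74  — 74 already appeared earlier.

74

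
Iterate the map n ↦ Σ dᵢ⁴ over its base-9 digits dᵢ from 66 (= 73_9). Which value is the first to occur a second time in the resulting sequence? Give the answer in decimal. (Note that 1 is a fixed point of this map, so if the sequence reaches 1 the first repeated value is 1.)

722

66 = (7,3)_9 → 7⁴ + 3⁴ = 2482
2482 = (3,3,5,7)_9 → 3⁴ + 3⁴ + 5⁴ + 7⁴ = 3188
3188 = (4,3,3,2)_9 → 4⁴ + 3⁴ + 3⁴ + 2⁴ = 434
434 = (5,3,2)_9 → 5⁴ + 3⁴ + 2⁴ = 722
722 = (8,8,2)_9 → 8⁴ + 8⁴ + 2⁴ = 8208
8208 = (1,2,2,3,0)_9 → 1⁴ + 2⁴ + 2⁴ + 3⁴ + 0⁴ = 114
114 = (1,3,6)_9 → 1⁴ + 3⁴ + 6⁴ = 1378
1378 = (1,8,0,1)_9 → 1⁴ + 8⁴ + 0⁴ + 1⁴ = 4098
4098 = (5,5,5,3)_9 → 5⁴ + 5⁴ + 5⁴ + 3⁴ = 1956
1956 = (2,6,1,3)_9 → 2⁴ + 6⁴ + 1⁴ + 3⁴ = 1394
1394 = (1,8,1,8)_9 → 1⁴ + 8⁴ + 1⁴ + 8⁴ = 8194
8194 = (1,2,2,1,4)_9 → 1⁴ + 2⁴ + 2⁴ + 1⁴ + 4⁴ = 290
290 = (3,5,2)_9 → 3⁴ + 5⁴ + 2⁴ = 722  — 722 already appeared earlier.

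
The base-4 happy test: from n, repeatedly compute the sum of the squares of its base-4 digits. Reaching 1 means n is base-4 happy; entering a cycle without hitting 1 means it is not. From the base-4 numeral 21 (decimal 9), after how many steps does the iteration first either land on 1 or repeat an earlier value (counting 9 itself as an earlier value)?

9 = (2,1)_4 → 5
5 = (1,1)_4 → 2
2 = (2)_4 → 4
4 = (1,0)_4 → 1  — reached 1.
That took 4 steps.

4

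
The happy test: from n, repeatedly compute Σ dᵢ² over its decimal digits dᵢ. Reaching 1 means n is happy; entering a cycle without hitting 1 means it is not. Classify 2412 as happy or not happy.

2412 → 25
25 → 29
29 → 85
85 → 89
89 → 145
145 → 42
42 → 20
20 → 4
4 → 16
16 → 37
37 → 58
58 → 89  — 89 already seen; the sequence cycles without reaching 1.

not happy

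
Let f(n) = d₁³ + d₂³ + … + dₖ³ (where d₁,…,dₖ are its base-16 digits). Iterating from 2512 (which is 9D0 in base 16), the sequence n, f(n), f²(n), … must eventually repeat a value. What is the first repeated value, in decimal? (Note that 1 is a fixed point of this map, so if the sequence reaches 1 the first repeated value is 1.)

2512 = (9,13,0)_16 → 9³ + 13³ + 0³ = 2926
2926 = (11,6,14)_16 → 11³ + 6³ + 14³ = 4291
4291 = (1,0,12,3)_16 → 1³ + 0³ + 12³ + 3³ = 1756
1756 = (6,13,12)_16 → 6³ + 13³ + 12³ = 4141
4141 = (1,0,2,13)_16 → 1³ + 0³ + 2³ + 13³ = 2206
2206 = (8,9,14)_16 → 8³ + 9³ + 14³ = 3985
3985 = (15,9,1)_16 → 15³ + 9³ + 1³ = 4105
4105 = (1,0,0,9)_16 → 1³ + 0³ + 0³ + 9³ = 730
730 = (2,13,10)_16 → 2³ + 13³ + 10³ = 3205
3205 = (12,8,5)_16 → 12³ + 8³ + 5³ = 2365
2365 = (9,3,13)_16 → 9³ + 3³ + 13³ = 2953
2953 = (11,8,9)_16 → 11³ + 8³ + 9³ = 2572
2572 = (10,0,12)_16 → 10³ + 0³ + 12³ = 2728
2728 = (10,10,8)_16 → 10³ + 10³ + 8³ = 2512  — 2512 already appeared earlier.

2512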